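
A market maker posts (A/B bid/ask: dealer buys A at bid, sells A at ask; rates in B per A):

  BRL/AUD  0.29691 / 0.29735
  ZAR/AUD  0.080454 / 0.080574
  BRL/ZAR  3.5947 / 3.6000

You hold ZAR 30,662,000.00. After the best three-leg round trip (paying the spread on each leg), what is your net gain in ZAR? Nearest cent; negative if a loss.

Best loop ZAR → BRL → AUD → ZAR:
ZAR 30,662,000.00 ÷ 3.6000 (buy BRL at ask) = BRL 8,517,222.22
BRL 8,517,222.22 × 0.29691 (sell BRL at bid) = AUD 2,528,848.45
AUD 2,528,848.45 ÷ 0.080574 (buy ZAR at ask) = ZAR 31,385,415.27

Net profit: ZAR 723,415.27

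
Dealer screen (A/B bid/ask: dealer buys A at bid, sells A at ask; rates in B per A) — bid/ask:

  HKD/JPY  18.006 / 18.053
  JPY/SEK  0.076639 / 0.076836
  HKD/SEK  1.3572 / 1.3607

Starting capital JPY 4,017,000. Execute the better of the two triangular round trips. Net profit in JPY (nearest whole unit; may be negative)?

Best loop JPY → SEK → HKD → JPY:
JPY 4,017,000 × 0.076639 (sell JPY at bid) = SEK 307,858.86
SEK 307,858.86 ÷ 1.3607 (buy HKD at ask) = HKD 226,250.36
HKD 226,250.36 × 18.006 (sell HKD at bid) = JPY 4,073,864

Net profit: JPY 56,864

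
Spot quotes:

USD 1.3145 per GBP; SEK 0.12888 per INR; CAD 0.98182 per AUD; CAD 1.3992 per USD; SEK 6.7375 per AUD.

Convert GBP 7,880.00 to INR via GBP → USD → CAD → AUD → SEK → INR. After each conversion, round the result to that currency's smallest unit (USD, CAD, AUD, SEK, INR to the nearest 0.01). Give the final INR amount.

GBP 7,880.00 × 1.3145 = USD 10,358.26
USD 10,358.26 × 1.3992 = CAD 14,493.28
CAD 14,493.28 ÷ 0.98182 = AUD 14,761.65
AUD 14,761.65 × 6.7375 = SEK 99,456.62
SEK 99,456.62 ÷ 0.12888 = INR 771,699.41

INR 771,699.41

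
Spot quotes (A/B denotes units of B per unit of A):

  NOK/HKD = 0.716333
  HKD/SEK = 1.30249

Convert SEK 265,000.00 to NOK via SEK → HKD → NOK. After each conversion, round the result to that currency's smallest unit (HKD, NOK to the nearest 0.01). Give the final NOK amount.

SEK 265,000.00 ÷ 1.30249 = HKD 203,456.46
HKD 203,456.46 ÷ 0.716333 = NOK 284,024.97

NOK 284,024.97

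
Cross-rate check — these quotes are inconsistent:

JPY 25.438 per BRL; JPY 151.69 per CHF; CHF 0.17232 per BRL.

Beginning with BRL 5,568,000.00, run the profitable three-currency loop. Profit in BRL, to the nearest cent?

Profitable loop is BRL → CHF → JPY → BRL:
BRL 5,568,000.00 × 0.17232 = CHF 959,477.76
CHF 959,477.76 × 151.69 = JPY 145,543,181
JPY 145,543,181 ÷ 25.438 = BRL 5,721,486.81
Profit = BRL 5,721,486.81 − BRL 5,568,000.00

Profit: BRL 153,486.81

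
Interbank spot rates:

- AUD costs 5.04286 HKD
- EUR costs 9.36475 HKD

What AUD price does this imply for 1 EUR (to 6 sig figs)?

EUR/AUD = 1.85703

1 EUR × 9.36475 = 9.36475 HKD
9.36475 HKD ÷ 5.04286 = 1.85703 AUD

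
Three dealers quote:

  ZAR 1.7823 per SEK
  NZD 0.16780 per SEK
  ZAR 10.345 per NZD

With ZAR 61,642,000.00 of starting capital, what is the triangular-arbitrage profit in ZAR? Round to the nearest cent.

Profitable loop is ZAR → NZD → SEK → ZAR:
ZAR 61,642,000.00 ÷ 10.345 = NZD 5,958,627.36
NZD 5,958,627.36 ÷ 0.16780 = SEK 35,510,294.14
SEK 35,510,294.14 × 1.7823 = ZAR 63,289,997.24
Profit = ZAR 63,289,997.24 − ZAR 61,642,000.00

Profit: ZAR 1,647,997.24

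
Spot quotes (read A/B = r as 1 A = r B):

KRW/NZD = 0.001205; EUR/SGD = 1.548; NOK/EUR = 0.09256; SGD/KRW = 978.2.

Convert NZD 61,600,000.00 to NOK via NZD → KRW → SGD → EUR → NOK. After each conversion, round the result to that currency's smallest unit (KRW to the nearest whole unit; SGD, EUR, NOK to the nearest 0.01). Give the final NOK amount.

NZD 61,600,000.00 ÷ 0.001205 = KRW 51,120,331,950
KRW 51,120,331,950 ÷ 978.2 = SGD 52,259,591.03
SGD 52,259,591.03 ÷ 1.548 = EUR 33,759,425.73
EUR 33,759,425.73 ÷ 0.09256 = NOK 364,730,182.91

NOK 364,730,182.91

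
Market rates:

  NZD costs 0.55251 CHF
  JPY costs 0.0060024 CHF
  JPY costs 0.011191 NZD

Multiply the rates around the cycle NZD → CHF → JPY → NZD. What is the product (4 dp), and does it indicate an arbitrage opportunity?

Around NZD → CHF → JPY → NZD: 1 × 0.55251 ÷ 0.0060024 × 0.011191 = 1.030111
Product > 1; profitable direction is NZD → CHF → JPY → NZD.

1.0301 (arbitrage exists)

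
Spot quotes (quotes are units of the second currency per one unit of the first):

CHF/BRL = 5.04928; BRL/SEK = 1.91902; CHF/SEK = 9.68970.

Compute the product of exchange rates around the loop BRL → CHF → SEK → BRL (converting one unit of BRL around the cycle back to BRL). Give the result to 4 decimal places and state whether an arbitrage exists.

Around BRL → CHF → SEK → BRL: 1 ÷ 5.04928 × 9.68970 ÷ 1.91902 = 1.000003
Product ≈ 1 (deviation 0.000%, within rounding noise).

1.0000 (no arbitrage)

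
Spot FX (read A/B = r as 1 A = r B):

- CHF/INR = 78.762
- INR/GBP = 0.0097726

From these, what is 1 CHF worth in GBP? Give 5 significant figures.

1 CHF × 78.762 = 78.762 INR
78.762 INR × 0.0097726 = 0.76971 GBP

CHF/GBP = 0.76971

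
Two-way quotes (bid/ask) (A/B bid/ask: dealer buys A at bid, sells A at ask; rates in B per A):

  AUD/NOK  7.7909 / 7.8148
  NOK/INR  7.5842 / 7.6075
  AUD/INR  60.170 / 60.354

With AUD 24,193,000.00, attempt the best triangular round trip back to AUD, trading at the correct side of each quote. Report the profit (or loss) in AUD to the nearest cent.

Best loop AUD → INR → NOK → AUD:
AUD 24,193,000.00 × 60.170 (sell AUD at bid) = INR 1,455,692,810.00
INR 1,455,692,810.00 ÷ 7.6075 (buy NOK at ask) = NOK 191,349,695.70
NOK 191,349,695.70 ÷ 7.8148 (buy AUD at ask) = AUD 24,485,552.50

Net profit: AUD 292,552.50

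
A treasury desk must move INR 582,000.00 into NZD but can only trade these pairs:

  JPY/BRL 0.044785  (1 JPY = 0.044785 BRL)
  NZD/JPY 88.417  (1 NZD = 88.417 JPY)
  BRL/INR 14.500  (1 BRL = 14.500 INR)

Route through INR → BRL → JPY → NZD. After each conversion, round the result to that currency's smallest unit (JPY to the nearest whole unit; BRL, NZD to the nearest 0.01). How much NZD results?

INR 582,000.00 ÷ 14.500 = BRL 40,137.93
BRL 40,137.93 ÷ 0.044785 = JPY 896,236
JPY 896,236 ÷ 88.417 = NZD 10,136.47

NZD 10,136.47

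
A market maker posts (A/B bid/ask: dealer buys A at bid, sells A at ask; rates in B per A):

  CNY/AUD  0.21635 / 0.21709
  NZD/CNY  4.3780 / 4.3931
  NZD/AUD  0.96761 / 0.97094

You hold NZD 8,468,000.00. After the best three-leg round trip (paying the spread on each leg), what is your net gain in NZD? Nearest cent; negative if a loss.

Best loop NZD → AUD → CNY → NZD:
NZD 8,468,000.00 × 0.96761 (sell NZD at bid) = AUD 8,193,721.48
AUD 8,193,721.48 ÷ 0.21709 (buy CNY at ask) = CNY 37,743,431.20
CNY 37,743,431.20 ÷ 4.3931 (buy NZD at ask) = NZD 8,591,525.62

Net profit: NZD 123,525.62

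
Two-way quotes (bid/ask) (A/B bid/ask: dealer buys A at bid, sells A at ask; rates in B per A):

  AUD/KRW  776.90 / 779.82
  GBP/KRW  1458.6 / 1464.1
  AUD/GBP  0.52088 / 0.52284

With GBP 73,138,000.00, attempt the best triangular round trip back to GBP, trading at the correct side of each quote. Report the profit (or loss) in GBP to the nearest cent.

Net profit: GBP 1,090,153.12

Best loop GBP → AUD → KRW → GBP:
GBP 73,138,000.00 ÷ 0.52284 (buy AUD at ask) = AUD 139,886,007.19
AUD 139,886,007.19 × 776.90 (sell AUD at bid) = KRW 108,677,438,987
KRW 108,677,438,987 ÷ 1464.1 (buy GBP at ask) = GBP 74,228,153.12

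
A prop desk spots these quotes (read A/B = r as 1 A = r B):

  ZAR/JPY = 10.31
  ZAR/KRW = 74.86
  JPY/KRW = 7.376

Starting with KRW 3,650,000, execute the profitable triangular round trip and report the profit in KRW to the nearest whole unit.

Profit: KRW 57,854

Profitable loop is KRW → ZAR → JPY → KRW:
KRW 3,650,000 ÷ 74.86 = ZAR 48,757.68
ZAR 48,757.68 × 10.31 = JPY 502,692
JPY 502,692 × 7.376 = KRW 3,707,854
Profit = KRW 3,707,854 − KRW 3,650,000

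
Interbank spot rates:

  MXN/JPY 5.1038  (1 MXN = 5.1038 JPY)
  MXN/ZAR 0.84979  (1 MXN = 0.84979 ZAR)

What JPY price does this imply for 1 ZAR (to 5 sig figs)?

1 ZAR ÷ 0.84979 = 1.17676 MXN
1.17676 MXN × 5.1038 = 6.00595 JPY

ZAR/JPY = 6.0060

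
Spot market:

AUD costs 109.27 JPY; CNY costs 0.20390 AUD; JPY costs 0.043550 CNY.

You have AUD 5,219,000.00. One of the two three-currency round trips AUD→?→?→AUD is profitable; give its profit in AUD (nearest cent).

Profitable loop is AUD → CNY → JPY → AUD:
AUD 5,219,000.00 ÷ 0.20390 = CNY 25,595,880.33
CNY 25,595,880.33 ÷ 0.043550 = JPY 587,735,484
JPY 587,735,484 ÷ 109.27 = AUD 5,378,745.16
Profit = AUD 5,378,745.16 − AUD 5,219,000.00

Profit: AUD 159,745.16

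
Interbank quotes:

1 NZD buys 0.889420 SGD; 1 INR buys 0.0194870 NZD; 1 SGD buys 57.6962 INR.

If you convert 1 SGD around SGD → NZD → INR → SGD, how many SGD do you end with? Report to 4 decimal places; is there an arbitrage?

Around SGD → NZD → INR → SGD: 1 ÷ 0.889420 ÷ 0.0194870 ÷ 57.6962 = 1.000002
Product ≈ 1 (deviation 0.000%, within rounding noise).

1.0000 (no arbitrage)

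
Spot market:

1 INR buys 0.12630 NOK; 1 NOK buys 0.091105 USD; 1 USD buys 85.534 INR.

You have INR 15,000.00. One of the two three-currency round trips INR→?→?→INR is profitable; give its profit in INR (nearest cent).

Profit: INR 240.77

Profitable loop is INR → USD → NOK → INR:
INR 15,000.00 ÷ 85.534 = USD 175.37
USD 175.37 ÷ 0.091105 = NOK 1,924.91
NOK 1,924.91 ÷ 0.12630 = INR 15,240.77
Profit = INR 15,240.77 − INR 15,000.00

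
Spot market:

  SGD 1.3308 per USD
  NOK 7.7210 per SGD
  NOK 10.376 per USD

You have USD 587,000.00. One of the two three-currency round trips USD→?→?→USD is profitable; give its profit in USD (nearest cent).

Profitable loop is USD → NOK → SGD → USD:
USD 587,000.00 × 10.376 = NOK 6,090,712.00
NOK 6,090,712.00 ÷ 7.7210 = SGD 788,850.15
SGD 788,850.15 ÷ 1.3308 = USD 592,763.86
Profit = USD 592,763.86 − USD 587,000.00

Profit: USD 5,763.86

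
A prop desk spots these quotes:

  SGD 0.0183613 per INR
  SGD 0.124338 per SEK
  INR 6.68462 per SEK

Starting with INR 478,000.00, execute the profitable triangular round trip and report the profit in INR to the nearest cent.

Profitable loop is INR → SEK → SGD → INR:
INR 478,000.00 ÷ 6.68462 = SEK 71,507.43
SEK 71,507.43 × 0.124338 = SGD 8,891.09
SGD 8,891.09 ÷ 0.0183613 = INR 484,229.92
Profit = INR 484,229.92 − INR 478,000.00

Profit: INR 6,229.92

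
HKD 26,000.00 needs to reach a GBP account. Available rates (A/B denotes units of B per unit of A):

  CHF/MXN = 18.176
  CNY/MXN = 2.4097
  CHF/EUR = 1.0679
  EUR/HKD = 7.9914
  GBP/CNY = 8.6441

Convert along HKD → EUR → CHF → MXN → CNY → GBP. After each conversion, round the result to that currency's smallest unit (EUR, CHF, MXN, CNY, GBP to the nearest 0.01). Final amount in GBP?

GBP 2,658.49

HKD 26,000.00 ÷ 7.9914 = EUR 3,253.50
EUR 3,253.50 ÷ 1.0679 = CHF 3,046.63
CHF 3,046.63 × 18.176 = MXN 55,375.55
MXN 55,375.55 ÷ 2.4097 = CNY 22,980.27
CNY 22,980.27 ÷ 8.6441 = GBP 2,658.49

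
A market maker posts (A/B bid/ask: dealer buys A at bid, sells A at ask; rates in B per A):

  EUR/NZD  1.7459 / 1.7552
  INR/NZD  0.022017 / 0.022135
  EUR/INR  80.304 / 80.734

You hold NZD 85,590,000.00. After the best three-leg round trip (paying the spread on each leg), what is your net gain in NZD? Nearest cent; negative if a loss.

Best loop NZD → EUR → INR → NZD:
NZD 85,590,000.00 ÷ 1.7552 (buy EUR at ask) = EUR 48,763,673.66
EUR 48,763,673.66 × 80.304 (sell EUR at bid) = INR 3,915,918,049.23
INR 3,915,918,049.23 × 0.022017 (sell INR at bid) = NZD 86,216,767.69

Net profit: NZD 626,767.69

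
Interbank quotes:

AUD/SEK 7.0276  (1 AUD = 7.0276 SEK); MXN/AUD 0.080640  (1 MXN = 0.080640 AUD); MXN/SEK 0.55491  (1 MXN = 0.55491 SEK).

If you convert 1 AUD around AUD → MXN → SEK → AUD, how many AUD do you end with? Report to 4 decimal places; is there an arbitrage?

Around AUD → MXN → SEK → AUD: 1 ÷ 0.080640 × 0.55491 ÷ 7.0276 = 0.979186
Product < 1; profitable direction is AUD → SEK → MXN → AUD.

0.9792 (arbitrage exists)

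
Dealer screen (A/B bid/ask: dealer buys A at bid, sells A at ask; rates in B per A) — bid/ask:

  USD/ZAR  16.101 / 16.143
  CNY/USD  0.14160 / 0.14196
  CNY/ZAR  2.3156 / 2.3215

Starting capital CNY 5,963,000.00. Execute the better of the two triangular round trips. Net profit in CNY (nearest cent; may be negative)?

Net profit: CNY 62,292.20

Best loop CNY → ZAR → USD → CNY:
CNY 5,963,000.00 × 2.3156 (sell CNY at bid) = ZAR 13,807,922.80
ZAR 13,807,922.80 ÷ 16.143 (buy USD at ask) = USD 855,350.48
USD 855,350.48 ÷ 0.14196 (buy CNY at ask) = CNY 6,025,292.20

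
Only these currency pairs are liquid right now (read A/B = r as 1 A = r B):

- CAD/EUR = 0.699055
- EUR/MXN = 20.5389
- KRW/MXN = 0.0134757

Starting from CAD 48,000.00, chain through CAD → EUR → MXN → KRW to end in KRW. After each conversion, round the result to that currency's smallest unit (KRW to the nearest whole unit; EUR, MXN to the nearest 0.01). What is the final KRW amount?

KRW 51,142,085

CAD 48,000.00 × 0.699055 = EUR 33,554.64
EUR 33,554.64 × 20.5389 = MXN 689,175.40
MXN 689,175.40 ÷ 0.0134757 = KRW 51,142,085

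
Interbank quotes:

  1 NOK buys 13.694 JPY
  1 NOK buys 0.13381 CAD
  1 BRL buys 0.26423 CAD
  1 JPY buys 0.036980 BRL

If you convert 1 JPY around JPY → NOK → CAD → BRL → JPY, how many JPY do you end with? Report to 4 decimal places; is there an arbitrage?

1.0000 (no arbitrage)

Around JPY → NOK → CAD → BRL → JPY: 1 ÷ 13.694 × 0.13381 ÷ 0.26423 ÷ 0.036980 = 1.000021
Product ≈ 1 (deviation 0.002%, within rounding noise).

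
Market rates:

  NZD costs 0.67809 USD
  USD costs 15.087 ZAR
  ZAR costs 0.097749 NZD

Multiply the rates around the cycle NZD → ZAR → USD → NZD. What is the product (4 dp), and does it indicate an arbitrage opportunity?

1.0000 (no arbitrage)

Around NZD → ZAR → USD → NZD: 1 ÷ 0.097749 ÷ 15.087 ÷ 0.67809 = 0.999994
Product ≈ 1 (deviation 0.001%, within rounding noise).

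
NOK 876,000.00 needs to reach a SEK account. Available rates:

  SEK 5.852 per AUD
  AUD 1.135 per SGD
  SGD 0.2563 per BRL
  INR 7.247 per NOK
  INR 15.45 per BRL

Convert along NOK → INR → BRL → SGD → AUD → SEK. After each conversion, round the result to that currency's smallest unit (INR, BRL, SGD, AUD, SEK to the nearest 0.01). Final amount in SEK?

SEK 699,491.84

NOK 876,000.00 × 7.247 = INR 6,348,372.00
INR 6,348,372.00 ÷ 15.45 = BRL 410,897.86
BRL 410,897.86 × 0.2563 = SGD 105,313.12
SGD 105,313.12 × 1.135 = AUD 119,530.39
AUD 119,530.39 × 5.852 = SEK 699,491.84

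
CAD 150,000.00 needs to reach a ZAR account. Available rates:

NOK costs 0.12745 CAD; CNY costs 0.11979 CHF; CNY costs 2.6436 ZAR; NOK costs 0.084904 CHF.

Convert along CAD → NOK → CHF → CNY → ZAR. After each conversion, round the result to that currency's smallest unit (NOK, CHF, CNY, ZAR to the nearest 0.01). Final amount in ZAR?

ZAR 2,205,234.44

CAD 150,000.00 ÷ 0.12745 = NOK 1,176,932.13
NOK 1,176,932.13 × 0.084904 = CHF 99,926.25
CHF 99,926.25 ÷ 0.11979 = CNY 834,178.56
CNY 834,178.56 × 2.6436 = ZAR 2,205,234.44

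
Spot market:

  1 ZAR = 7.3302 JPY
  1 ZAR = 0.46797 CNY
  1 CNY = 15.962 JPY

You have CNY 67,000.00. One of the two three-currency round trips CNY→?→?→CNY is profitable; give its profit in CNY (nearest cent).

Profitable loop is CNY → JPY → ZAR → CNY:
CNY 67,000.00 × 15.962 = JPY 1,069,454
JPY 1,069,454 ÷ 7.3302 = ZAR 145,896.97
ZAR 145,896.97 × 0.46797 = CNY 68,275.41
Profit = CNY 68,275.41 − CNY 67,000.00

Profit: CNY 1,275.41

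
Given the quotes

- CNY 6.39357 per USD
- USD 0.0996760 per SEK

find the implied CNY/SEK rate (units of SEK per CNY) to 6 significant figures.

1 CNY ÷ 6.39357 = 0.156407 USD
0.156407 USD ÷ 0.0996760 = 1.56916 SEK

CNY/SEK = 1.56916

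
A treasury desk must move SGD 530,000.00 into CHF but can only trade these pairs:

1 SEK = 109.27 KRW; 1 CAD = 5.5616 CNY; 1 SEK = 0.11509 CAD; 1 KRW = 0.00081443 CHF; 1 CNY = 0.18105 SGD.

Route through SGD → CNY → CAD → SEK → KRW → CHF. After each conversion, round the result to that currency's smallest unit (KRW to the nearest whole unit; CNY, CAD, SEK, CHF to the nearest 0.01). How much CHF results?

CHF 407,000.28

SGD 530,000.00 ÷ 0.18105 = CNY 2,927,368.13
CNY 2,927,368.13 ÷ 5.5616 = CAD 526,353.59
CAD 526,353.59 ÷ 0.11509 = SEK 4,573,408.55
SEK 4,573,408.55 × 109.27 = KRW 499,736,352
KRW 499,736,352 × 0.00081443 = CHF 407,000.28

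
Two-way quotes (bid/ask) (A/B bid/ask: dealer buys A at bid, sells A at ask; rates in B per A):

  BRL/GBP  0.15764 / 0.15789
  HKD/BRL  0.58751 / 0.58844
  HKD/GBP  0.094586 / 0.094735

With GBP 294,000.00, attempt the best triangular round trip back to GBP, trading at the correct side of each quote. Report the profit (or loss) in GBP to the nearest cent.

Net profit: GBP 5,307.35

Best loop GBP → BRL → HKD → GBP:
GBP 294,000.00 ÷ 0.15789 (buy BRL at ask) = BRL 1,862,055.86
BRL 1,862,055.86 ÷ 0.58844 (buy HKD at ask) = HKD 3,164,393.76
HKD 3,164,393.76 × 0.094586 (sell HKD at bid) = GBP 299,307.35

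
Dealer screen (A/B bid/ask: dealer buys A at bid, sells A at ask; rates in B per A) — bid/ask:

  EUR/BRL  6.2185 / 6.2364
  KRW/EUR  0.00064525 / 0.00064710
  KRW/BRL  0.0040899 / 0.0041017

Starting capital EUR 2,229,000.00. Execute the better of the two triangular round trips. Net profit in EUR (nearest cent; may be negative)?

Net profit: EUR 30,006.06

Best loop EUR → KRW → BRL → EUR:
EUR 2,229,000.00 ÷ 0.00064710 (buy KRW at ask) = KRW 3,444,598,980
KRW 3,444,598,980 × 0.0040899 (sell KRW at bid) = BRL 14,088,065.37
BRL 14,088,065.37 ÷ 6.2364 (buy EUR at ask) = EUR 2,259,006.06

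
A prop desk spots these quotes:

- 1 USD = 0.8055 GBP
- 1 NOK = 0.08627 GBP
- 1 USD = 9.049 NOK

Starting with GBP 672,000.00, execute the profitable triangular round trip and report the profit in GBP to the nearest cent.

Profit: GBP 21,384.98

Profitable loop is GBP → NOK → USD → GBP:
GBP 672,000.00 ÷ 0.08627 = NOK 7,789,498.09
NOK 7,789,498.09 ÷ 9.049 = USD 860,813.14
USD 860,813.14 × 0.8055 = GBP 693,384.98
Profit = GBP 693,384.98 − GBP 672,000.00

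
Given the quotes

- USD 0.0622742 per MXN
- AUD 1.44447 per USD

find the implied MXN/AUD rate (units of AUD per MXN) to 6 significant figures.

MXN/AUD = 0.0899532

1 MXN × 0.0622742 = 0.0622742 USD
0.0622742 USD × 1.44447 = 0.0899532 AUD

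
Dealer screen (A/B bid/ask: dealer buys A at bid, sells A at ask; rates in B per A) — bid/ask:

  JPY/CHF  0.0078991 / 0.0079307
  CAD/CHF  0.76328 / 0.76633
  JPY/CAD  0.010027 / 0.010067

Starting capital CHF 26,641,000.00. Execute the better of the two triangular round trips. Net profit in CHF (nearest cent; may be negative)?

Best loop CHF → CAD → JPY → CHF:
CHF 26,641,000.00 ÷ 0.76633 (buy CAD at ask) = CAD 34,764,396.54
CAD 34,764,396.54 ÷ 0.010067 (buy JPY at ask) = JPY 3,453,302,527
JPY 3,453,302,527 × 0.0078991 (sell JPY at bid) = CHF 27,277,981.99

Net profit: CHF 636,981.99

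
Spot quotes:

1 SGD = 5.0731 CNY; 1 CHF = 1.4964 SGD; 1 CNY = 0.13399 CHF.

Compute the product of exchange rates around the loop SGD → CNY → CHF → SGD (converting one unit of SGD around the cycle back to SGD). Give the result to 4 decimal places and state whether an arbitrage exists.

1.0172 (arbitrage exists)

Around SGD → CNY → CHF → SGD: 1 × 5.0731 × 0.13399 × 1.4964 = 1.017170
Product > 1; profitable direction is SGD → CNY → CHF → SGD.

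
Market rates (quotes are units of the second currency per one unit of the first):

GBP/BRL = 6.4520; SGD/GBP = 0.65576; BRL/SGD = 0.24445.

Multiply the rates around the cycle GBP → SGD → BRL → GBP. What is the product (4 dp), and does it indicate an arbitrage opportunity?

0.9669 (arbitrage exists)

Around GBP → SGD → BRL → GBP: 1 ÷ 0.65576 ÷ 0.24445 ÷ 6.4520 = 0.966876
Product < 1; profitable direction is GBP → BRL → SGD → GBP.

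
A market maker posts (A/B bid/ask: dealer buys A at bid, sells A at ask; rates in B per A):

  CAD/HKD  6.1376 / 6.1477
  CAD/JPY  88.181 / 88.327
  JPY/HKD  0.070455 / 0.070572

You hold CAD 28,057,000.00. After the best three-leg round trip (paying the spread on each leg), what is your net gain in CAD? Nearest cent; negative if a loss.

Best loop CAD → JPY → HKD → CAD:
CAD 28,057,000.00 × 88.181 (sell CAD at bid) = JPY 2,474,094,317
JPY 2,474,094,317 × 0.070455 (sell JPY at bid) = HKD 174,312,315.10
HKD 174,312,315.10 ÷ 6.1477 (buy CAD at ask) = CAD 28,354,069.83

Net profit: CAD 297,069.83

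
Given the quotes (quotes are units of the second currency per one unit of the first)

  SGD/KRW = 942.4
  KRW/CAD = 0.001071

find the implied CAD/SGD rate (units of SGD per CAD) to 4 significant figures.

1 CAD ÷ 0.001071 = 933.707 KRW
933.707 KRW ÷ 942.4 = 0.990775 SGD

CAD/SGD = 0.9908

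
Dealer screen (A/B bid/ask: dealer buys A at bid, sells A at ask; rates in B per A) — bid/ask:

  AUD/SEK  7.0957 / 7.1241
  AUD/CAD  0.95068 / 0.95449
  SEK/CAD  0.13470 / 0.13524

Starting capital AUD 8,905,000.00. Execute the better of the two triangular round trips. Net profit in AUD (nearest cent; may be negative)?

Net profit: AUD 12,135.84

Best loop AUD → SEK → CAD → AUD:
AUD 8,905,000.00 × 7.0957 (sell AUD at bid) = SEK 63,187,208.50
SEK 63,187,208.50 × 0.13470 (sell SEK at bid) = CAD 8,511,316.98
CAD 8,511,316.98 ÷ 0.95449 (buy AUD at ask) = AUD 8,917,135.84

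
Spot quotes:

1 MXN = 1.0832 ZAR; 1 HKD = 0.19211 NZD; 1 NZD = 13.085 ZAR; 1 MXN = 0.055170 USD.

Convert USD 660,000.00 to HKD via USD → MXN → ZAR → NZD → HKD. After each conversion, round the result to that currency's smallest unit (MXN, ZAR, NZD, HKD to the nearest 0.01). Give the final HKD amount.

USD 660,000.00 ÷ 0.055170 = MXN 11,963,023.38
MXN 11,963,023.38 × 1.0832 = ZAR 12,958,346.93
ZAR 12,958,346.93 ÷ 13.085 = NZD 990,320.74
NZD 990,320.74 ÷ 0.19211 = HKD 5,154,967.15

HKD 5,154,967.15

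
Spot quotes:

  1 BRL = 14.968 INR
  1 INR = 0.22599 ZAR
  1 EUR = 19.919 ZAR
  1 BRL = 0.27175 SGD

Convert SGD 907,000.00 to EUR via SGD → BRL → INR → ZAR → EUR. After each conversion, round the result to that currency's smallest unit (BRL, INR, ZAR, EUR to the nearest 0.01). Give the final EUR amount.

EUR 566,791.33

SGD 907,000.00 ÷ 0.27175 = BRL 3,337,626.49
BRL 3,337,626.49 × 14.968 = INR 49,957,593.30
INR 49,957,593.30 × 0.22599 = ZAR 11,289,916.51
ZAR 11,289,916.51 ÷ 19.919 = EUR 566,791.33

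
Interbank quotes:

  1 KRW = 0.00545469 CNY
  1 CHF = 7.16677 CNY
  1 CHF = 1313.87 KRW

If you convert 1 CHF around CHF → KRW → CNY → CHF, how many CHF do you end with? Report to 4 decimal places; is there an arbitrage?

1.0000 (no arbitrage)

Around CHF → KRW → CNY → CHF: 1 × 1313.87 × 0.00545469 ÷ 7.16677 = 0.999998
Product ≈ 1 (deviation 0.000%, within rounding noise).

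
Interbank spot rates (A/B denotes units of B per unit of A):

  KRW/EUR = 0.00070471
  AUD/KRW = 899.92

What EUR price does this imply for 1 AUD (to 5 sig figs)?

1 AUD × 899.92 = 899.92 KRW
899.92 KRW × 0.00070471 = 0.634183 EUR

AUD/EUR = 0.63418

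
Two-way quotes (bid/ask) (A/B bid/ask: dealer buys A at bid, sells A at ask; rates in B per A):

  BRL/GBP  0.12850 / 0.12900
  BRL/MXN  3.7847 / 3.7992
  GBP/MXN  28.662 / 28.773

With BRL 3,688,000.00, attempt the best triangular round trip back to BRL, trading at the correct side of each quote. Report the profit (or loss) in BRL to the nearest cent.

Best loop BRL → MXN → GBP → BRL:
BRL 3,688,000.00 × 3.7847 (sell BRL at bid) = MXN 13,957,973.60
MXN 13,957,973.60 ÷ 28.773 (buy GBP at ask) = GBP 485,106.65
GBP 485,106.65 ÷ 0.12900 (buy BRL at ask) = BRL 3,760,516.66

Net profit: BRL 72,516.66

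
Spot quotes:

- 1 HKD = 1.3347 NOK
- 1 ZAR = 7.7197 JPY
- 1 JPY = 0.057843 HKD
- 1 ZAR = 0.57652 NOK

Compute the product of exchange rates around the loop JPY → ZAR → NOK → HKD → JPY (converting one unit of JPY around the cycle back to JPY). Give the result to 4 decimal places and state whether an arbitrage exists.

Around JPY → ZAR → NOK → HKD → JPY: 1 ÷ 7.7197 × 0.57652 ÷ 1.3347 ÷ 0.057843 = 0.967341
Product < 1; profitable direction is JPY → HKD → NOK → ZAR → JPY.

0.9673 (arbitrage exists)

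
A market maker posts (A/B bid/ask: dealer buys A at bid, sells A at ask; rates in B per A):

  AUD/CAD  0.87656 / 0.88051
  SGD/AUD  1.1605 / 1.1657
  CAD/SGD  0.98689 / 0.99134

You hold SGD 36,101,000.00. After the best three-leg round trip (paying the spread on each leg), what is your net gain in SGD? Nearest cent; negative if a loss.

Best loop SGD → AUD → CAD → SGD:
SGD 36,101,000.00 × 1.1605 (sell SGD at bid) = AUD 41,895,210.50
AUD 41,895,210.50 × 0.87656 (sell AUD at bid) = CAD 36,723,665.72
CAD 36,723,665.72 × 0.98689 (sell CAD at bid) = SGD 36,242,218.46

Net profit: SGD 141,218.46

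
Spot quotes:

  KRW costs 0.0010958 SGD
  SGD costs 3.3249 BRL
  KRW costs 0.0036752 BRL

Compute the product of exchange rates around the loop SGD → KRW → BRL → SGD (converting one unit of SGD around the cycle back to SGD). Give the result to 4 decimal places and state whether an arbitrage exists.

Around SGD → KRW → BRL → SGD: 1 ÷ 0.0010958 × 0.0036752 ÷ 3.3249 = 1.008721
Product > 1; profitable direction is SGD → KRW → BRL → SGD.

1.0087 (arbitrage exists)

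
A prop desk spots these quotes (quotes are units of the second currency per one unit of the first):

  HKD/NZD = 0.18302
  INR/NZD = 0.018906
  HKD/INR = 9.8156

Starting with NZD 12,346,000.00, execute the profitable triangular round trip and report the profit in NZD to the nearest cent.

Profitable loop is NZD → HKD → INR → NZD:
NZD 12,346,000.00 ÷ 0.18302 = HKD 67,457,108.51
HKD 67,457,108.51 × 9.8156 = INR 662,131,994.32
INR 662,131,994.32 × 0.018906 = NZD 12,518,267.48
Profit = NZD 12,518,267.48 − NZD 12,346,000.00

Profit: NZD 172,267.48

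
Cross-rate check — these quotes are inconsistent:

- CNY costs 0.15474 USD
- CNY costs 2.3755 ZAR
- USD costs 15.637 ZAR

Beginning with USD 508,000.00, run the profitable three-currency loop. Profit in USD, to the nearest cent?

Profitable loop is USD → ZAR → CNY → USD:
USD 508,000.00 × 15.637 = ZAR 7,943,596.00
ZAR 7,943,596.00 ÷ 2.3755 = CNY 3,343,968.01
CNY 3,343,968.01 × 0.15474 = USD 517,445.61
Profit = USD 517,445.61 − USD 508,000.00

Profit: USD 9,445.61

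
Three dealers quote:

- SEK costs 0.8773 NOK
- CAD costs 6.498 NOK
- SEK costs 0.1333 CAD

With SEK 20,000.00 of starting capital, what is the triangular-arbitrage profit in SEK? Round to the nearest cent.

Profitable loop is SEK → NOK → CAD → SEK:
SEK 20,000.00 × 0.8773 = NOK 17,546.00
NOK 17,546.00 ÷ 6.498 = CAD 2,700.22
CAD 2,700.22 ÷ 0.1333 = SEK 20,256.68
Profit = SEK 20,256.68 − SEK 20,000.00

Profit: SEK 256.68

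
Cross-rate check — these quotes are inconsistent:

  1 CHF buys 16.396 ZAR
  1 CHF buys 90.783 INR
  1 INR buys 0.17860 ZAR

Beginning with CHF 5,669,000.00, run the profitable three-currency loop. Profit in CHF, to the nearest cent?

Profit: CHF 63,689.00

Profitable loop is CHF → ZAR → INR → CHF:
CHF 5,669,000.00 × 16.396 = ZAR 92,948,924.00
ZAR 92,948,924.00 ÷ 0.17860 = INR 520,430,705.49
INR 520,430,705.49 ÷ 90.783 = CHF 5,732,689.00
Profit = CHF 5,732,689.00 − CHF 5,669,000.00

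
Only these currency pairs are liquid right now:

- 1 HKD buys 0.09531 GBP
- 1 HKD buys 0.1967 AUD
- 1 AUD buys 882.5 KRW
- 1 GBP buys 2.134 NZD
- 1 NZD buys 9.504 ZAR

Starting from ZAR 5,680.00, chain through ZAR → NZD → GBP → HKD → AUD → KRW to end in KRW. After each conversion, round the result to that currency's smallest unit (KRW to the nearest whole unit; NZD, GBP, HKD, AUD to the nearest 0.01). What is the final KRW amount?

KRW 510,076

ZAR 5,680.00 ÷ 9.504 = NZD 597.64
NZD 597.64 ÷ 2.134 = GBP 280.06
GBP 280.06 ÷ 0.09531 = HKD 2,938.41
HKD 2,938.41 × 0.1967 = AUD 577.99
AUD 577.99 × 882.5 = KRW 510,076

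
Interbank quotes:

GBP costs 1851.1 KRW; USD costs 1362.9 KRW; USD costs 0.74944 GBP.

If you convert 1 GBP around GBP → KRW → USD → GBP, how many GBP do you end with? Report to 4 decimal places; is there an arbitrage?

1.0179 (arbitrage exists)

Around GBP → KRW → USD → GBP: 1 × 1851.1 ÷ 1362.9 × 0.74944 = 1.017894
Product > 1; profitable direction is GBP → KRW → USD → GBP.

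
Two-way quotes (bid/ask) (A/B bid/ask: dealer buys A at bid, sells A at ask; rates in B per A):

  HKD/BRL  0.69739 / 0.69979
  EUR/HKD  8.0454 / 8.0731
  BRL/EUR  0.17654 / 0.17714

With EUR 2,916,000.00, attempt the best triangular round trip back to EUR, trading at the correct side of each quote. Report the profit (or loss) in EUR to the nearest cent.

Net result: EUR -2,179.36 (no profitable arbitrage after spreads)

Best loop EUR → BRL → HKD → EUR:
EUR 2,916,000.00 ÷ 0.17714 (buy BRL at ask) = BRL 16,461,555.83
BRL 16,461,555.83 ÷ 0.69979 (buy HKD at ask) = HKD 23,523,565.40
HKD 23,523,565.40 ÷ 8.0731 (buy EUR at ask) = EUR 2,913,820.64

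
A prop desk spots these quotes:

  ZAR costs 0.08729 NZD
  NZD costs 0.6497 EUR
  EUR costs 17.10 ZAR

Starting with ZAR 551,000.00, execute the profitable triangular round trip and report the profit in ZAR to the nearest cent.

Profit: ZAR 17,169.78

Profitable loop is ZAR → EUR → NZD → ZAR:
ZAR 551,000.00 ÷ 17.10 = EUR 32,222.22
EUR 32,222.22 ÷ 0.6497 = NZD 49,595.54
NZD 49,595.54 ÷ 0.08729 = ZAR 568,169.78
Profit = ZAR 568,169.78 − ZAR 551,000.00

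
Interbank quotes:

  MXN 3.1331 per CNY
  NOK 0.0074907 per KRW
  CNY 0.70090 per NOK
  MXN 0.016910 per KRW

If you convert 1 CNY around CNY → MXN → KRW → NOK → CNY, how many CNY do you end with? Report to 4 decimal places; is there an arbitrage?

Around CNY → MXN → KRW → NOK → CNY: 1 × 3.1331 ÷ 0.016910 × 0.0074907 × 0.70090 = 0.972768
Product < 1; profitable direction is CNY → NOK → KRW → MXN → CNY.

0.9728 (arbitrage exists)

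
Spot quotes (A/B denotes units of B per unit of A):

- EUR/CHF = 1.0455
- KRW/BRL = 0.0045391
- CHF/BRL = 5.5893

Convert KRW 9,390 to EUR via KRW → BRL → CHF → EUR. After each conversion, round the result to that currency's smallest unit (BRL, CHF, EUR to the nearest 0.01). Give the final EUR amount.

EUR 7.30

KRW 9,390 × 0.0045391 = BRL 42.62
BRL 42.62 ÷ 5.5893 = CHF 7.63
CHF 7.63 ÷ 1.0455 = EUR 7.30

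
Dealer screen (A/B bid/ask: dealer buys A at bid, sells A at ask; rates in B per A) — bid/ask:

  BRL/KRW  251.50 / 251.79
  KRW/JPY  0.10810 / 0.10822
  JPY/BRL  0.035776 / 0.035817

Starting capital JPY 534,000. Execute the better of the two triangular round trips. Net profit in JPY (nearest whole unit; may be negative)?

Best loop JPY → KRW → BRL → JPY:
JPY 534,000 ÷ 0.10822 (buy KRW at ask) = KRW 4,934,393
KRW 4,934,393 ÷ 251.79 (buy BRL at ask) = BRL 19,597.26
BRL 19,597.26 ÷ 0.035817 (buy JPY at ask) = JPY 547,150

Net profit: JPY 13,150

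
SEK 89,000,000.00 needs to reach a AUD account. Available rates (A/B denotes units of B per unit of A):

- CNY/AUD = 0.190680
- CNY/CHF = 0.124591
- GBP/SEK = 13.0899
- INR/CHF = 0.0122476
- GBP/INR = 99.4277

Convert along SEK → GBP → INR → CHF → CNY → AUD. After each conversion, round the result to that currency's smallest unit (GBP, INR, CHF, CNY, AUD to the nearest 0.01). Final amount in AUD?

SEK 89,000,000.00 ÷ 13.0899 = GBP 6,799,135.21
GBP 6,799,135.21 × 99.4277 = INR 676,022,375.92
INR 676,022,375.92 × 0.0122476 = CHF 8,279,651.65
CHF 8,279,651.65 ÷ 0.124591 = CNY 66,454,652.82
CNY 66,454,652.82 × 0.190680 = AUD 12,671,573.20

AUD 12,671,573.20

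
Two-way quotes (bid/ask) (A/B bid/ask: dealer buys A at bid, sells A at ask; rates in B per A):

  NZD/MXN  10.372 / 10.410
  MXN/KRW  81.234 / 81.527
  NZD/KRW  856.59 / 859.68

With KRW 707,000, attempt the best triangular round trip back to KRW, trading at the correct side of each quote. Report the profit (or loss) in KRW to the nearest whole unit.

Best loop KRW → MXN → NZD → KRW:
KRW 707,000 ÷ 81.527 (buy MXN at ask) = MXN 8,671.97
MXN 8,671.97 ÷ 10.410 (buy NZD at ask) = NZD 833.04
NZD 833.04 × 856.59 (sell NZD at bid) = KRW 713,576

Net profit: KRW 6,576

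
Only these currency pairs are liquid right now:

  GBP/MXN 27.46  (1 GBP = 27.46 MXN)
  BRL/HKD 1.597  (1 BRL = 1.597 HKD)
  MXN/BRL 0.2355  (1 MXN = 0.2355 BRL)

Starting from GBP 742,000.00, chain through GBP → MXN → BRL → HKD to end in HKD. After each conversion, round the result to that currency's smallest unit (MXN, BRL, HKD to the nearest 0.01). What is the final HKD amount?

HKD 7,663,025.41

GBP 742,000.00 × 27.46 = MXN 20,375,320.00
MXN 20,375,320.00 × 0.2355 = BRL 4,798,387.86
BRL 4,798,387.86 × 1.597 = HKD 7,663,025.41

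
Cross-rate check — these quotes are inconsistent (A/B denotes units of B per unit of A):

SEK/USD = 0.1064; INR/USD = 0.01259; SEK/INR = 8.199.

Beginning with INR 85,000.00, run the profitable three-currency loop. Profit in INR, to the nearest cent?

Profit: INR 2,614.09

Profitable loop is INR → SEK → USD → INR:
INR 85,000.00 ÷ 8.199 = SEK 10,367.12
SEK 10,367.12 × 0.1064 = USD 1,103.06
USD 1,103.06 ÷ 0.01259 = INR 87,614.09
Profit = INR 87,614.09 − INR 85,000.00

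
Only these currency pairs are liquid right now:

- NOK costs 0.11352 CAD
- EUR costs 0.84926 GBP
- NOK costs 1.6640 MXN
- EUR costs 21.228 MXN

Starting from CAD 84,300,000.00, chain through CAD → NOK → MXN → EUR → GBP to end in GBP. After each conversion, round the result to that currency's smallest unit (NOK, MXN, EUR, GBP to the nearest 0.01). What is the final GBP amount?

GBP 49,435,633.58

CAD 84,300,000.00 ÷ 0.11352 = NOK 742,600,422.83
NOK 742,600,422.83 × 1.6640 = MXN 1,235,687,103.59
MXN 1,235,687,103.59 ÷ 21.228 = EUR 58,210,246.07
EUR 58,210,246.07 × 0.84926 = GBP 49,435,633.58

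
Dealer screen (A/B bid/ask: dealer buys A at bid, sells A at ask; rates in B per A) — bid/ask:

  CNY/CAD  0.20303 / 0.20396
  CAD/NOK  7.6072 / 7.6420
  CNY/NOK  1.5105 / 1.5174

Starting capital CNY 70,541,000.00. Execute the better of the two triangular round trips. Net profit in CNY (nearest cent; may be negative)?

Net profit: CNY 1,259,353.31

Best loop CNY → CAD → NOK → CNY:
CNY 70,541,000.00 × 0.20303 (sell CNY at bid) = CAD 14,321,939.23
CAD 14,321,939.23 × 7.6072 (sell CAD at bid) = NOK 108,949,856.11
NOK 108,949,856.11 ÷ 1.5174 (buy CNY at ask) = CNY 71,800,353.31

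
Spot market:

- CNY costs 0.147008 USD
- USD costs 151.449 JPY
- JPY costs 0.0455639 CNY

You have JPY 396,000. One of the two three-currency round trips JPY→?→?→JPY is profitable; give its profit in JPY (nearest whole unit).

Profit: JPY 5,720

Profitable loop is JPY → CNY → USD → JPY:
JPY 396,000 × 0.0455639 = CNY 18,043.30
CNY 18,043.30 × 0.147008 = USD 2,652.51
USD 2,652.51 × 151.449 = JPY 401,720
Profit = JPY 401,720 − JPY 396,000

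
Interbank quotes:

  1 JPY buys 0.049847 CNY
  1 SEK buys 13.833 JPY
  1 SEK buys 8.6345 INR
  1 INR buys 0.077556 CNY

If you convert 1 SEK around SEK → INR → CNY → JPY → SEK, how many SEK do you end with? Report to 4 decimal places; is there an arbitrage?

0.9712 (arbitrage exists)

Around SEK → INR → CNY → JPY → SEK: 1 × 8.6345 × 0.077556 ÷ 0.049847 ÷ 13.833 = 0.971174
Product < 1; profitable direction is SEK → JPY → CNY → INR → SEK.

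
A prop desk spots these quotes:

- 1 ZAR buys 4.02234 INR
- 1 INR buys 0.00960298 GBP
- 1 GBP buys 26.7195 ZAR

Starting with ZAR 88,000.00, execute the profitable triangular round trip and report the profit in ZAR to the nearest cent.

Profitable loop is ZAR → INR → GBP → ZAR:
ZAR 88,000.00 × 4.02234 = INR 353,965.92
INR 353,965.92 × 0.00960298 = GBP 3,399.13
GBP 3,399.13 × 26.7195 = ZAR 90,822.99
Profit = ZAR 90,822.99 − ZAR 88,000.00

Profit: ZAR 2,822.99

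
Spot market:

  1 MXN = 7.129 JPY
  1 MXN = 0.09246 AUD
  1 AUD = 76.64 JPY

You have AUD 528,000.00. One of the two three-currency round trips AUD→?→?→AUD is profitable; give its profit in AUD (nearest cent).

Profit: AUD 3,193.99

Profitable loop is AUD → MXN → JPY → AUD:
AUD 528,000.00 ÷ 0.09246 = MXN 5,710,577.55
MXN 5,710,577.55 × 7.129 = JPY 40,710,707
JPY 40,710,707 ÷ 76.64 = AUD 531,193.99
Profit = AUD 531,193.99 − AUD 528,000.00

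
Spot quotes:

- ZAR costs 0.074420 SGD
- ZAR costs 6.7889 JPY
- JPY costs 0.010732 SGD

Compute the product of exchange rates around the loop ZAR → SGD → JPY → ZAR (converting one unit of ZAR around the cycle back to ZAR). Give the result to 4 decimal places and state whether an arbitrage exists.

1.0214 (arbitrage exists)

Around ZAR → SGD → JPY → ZAR: 1 × 0.074420 ÷ 0.010732 ÷ 6.7889 = 1.021432
Product > 1; profitable direction is ZAR → SGD → JPY → ZAR.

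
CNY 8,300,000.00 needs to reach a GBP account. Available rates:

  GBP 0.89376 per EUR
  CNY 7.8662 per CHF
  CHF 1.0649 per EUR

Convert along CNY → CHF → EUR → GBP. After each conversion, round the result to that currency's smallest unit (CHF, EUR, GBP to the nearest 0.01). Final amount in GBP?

CNY 8,300,000.00 ÷ 7.8662 = CHF 1,055,147.34
CHF 1,055,147.34 ÷ 1.0649 = EUR 990,841.71
EUR 990,841.71 × 0.89376 = GBP 885,574.69

GBP 885,574.69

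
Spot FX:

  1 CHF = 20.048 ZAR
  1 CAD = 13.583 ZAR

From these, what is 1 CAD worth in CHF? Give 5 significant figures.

CAD/CHF = 0.67752

1 CAD × 13.583 = 13.583 ZAR
13.583 ZAR ÷ 20.048 = 0.677524 CHF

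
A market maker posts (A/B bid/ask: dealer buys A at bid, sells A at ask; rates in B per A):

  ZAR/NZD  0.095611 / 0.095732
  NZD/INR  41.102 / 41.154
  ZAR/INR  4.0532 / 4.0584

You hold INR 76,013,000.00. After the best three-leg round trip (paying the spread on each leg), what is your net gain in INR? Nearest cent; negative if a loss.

Best loop INR → NZD → ZAR → INR:
INR 76,013,000.00 ÷ 41.154 (buy NZD at ask) = NZD 1,847,037.95
NZD 1,847,037.95 ÷ 0.095732 (buy ZAR at ask) = ZAR 19,293,840.67
ZAR 19,293,840.67 × 4.0532 (sell ZAR at bid) = INR 78,201,795.00

Net profit: INR 2,188,795.00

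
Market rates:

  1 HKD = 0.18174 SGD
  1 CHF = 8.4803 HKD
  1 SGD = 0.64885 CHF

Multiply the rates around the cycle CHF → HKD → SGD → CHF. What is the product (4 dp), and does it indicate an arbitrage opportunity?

Around CHF → HKD → SGD → CHF: 1 × 8.4803 × 0.18174 × 0.64885 = 1.000014
Product ≈ 1 (deviation 0.001%, within rounding noise).

1.0000 (no arbitrage)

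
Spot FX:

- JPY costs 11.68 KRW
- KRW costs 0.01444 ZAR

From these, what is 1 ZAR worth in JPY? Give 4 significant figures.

1 ZAR ÷ 0.01444 = 69.2521 KRW
69.2521 KRW ÷ 11.68 = 5.92912 JPY

ZAR/JPY = 5.929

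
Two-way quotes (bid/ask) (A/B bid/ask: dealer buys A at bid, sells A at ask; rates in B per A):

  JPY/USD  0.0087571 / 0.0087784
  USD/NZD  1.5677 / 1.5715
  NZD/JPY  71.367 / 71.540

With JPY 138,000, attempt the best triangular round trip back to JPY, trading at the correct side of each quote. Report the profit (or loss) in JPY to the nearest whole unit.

Best loop JPY → NZD → USD → JPY:
JPY 138,000 ÷ 71.540 (buy NZD at ask) = NZD 1,928.99
NZD 1,928.99 ÷ 1.5715 (buy USD at ask) = USD 1,227.48
USD 1,227.48 ÷ 0.0087784 (buy JPY at ask) = JPY 139,830

Net profit: JPY 1,830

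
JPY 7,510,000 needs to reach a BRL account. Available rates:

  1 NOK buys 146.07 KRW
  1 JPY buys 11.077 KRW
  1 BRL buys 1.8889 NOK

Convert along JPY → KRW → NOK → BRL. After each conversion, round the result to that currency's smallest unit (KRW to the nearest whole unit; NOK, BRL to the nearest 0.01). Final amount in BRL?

JPY 7,510,000 × 11.077 = KRW 83,188,270
KRW 83,188,270 ÷ 146.07 = NOK 569,509.62
NOK 569,509.62 ÷ 1.8889 = BRL 301,503.32

BRL 301,503.32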